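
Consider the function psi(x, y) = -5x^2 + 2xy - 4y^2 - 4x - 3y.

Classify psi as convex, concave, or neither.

psi is quadratic, so its Hessian is the constant matrix H = [[-10, 2], [2, -8]].
det(H) = 76, tr(H) = -18.
det(H) > 0 and tr(H) < 0, so H is negative definite everywhere: concave.

concave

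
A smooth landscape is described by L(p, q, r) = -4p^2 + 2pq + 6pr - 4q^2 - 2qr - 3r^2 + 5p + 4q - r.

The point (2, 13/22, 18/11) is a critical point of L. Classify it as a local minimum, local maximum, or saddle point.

The Hessian is constant: H = [[-8, 2, 6], [2, -8, -2], [6, -2, -6]].
Leading principal minors: Δ₁ = -8, Δ₂ = 60, Δ₃ = -88.
The minors alternate sign starting negative (−, +, −), so H is negative definite: a local maximum.

local maximum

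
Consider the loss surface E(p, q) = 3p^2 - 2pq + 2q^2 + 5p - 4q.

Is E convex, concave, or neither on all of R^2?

convex

E is quadratic, so its Hessian is the constant matrix H = [[6, -2], [-2, 4]].
det(H) = 20, tr(H) = 10.
det(H) > 0 and tr(H) > 0, so H is positive definite everywhere: convex.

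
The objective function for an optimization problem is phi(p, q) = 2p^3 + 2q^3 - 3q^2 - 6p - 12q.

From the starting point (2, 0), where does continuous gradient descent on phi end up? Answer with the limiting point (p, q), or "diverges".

(1, 2)

phi is separable, so gradient descent decouples: p follows -∂phi/∂p, q follows -∂phi/∂q.
∂phi/∂p = 6(p - 1)(p + 1); at p=2 this is 18, so p decreases.
∂phi/∂q = 6(q - 2)(q + 1); at q=0 this is -12, so q increases.
p converges to its nearest critical value 1 (a local min of the p-part); q converges to 2. The iterate converges to (1, 2).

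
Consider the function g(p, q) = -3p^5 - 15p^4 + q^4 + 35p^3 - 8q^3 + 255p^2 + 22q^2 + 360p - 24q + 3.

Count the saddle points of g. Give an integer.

g separates as a function of p plus a function of q, so ∇g=0 decouples.
∂g/∂p = -15(p - 3)(p + 1)(p + 2)(p + 4) = 0 at p ∈ {-4, -2, -1, 3}; ∂g/∂q = 4(q - 3)(q - 2)(q - 1) = 0 at q ∈ {1, 2, 3}.
The Hessian is diagonal: diag(g_pp, g_qq). Second derivatives: g_pp(-4)=630, g_pp(-2)=-150, g_pp(-1)=180, g_pp(3)=-2100; g_qq(1)=8, g_qq(2)=-4, g_qq(3)=8.
Saddle points occur where the two diagonal entries have opposite signs: (-4, 2), (-2, 1), (-2, 3), (-1, 2), (3, 1), (3, 3). Count: 6.

6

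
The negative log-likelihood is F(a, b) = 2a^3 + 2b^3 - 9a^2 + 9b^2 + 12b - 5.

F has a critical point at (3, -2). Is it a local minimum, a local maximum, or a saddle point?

The mixed partial ∂²F/∂a∂b is 0, so the Hessian at any point is diag(F_aa, F_bb) = diag(6(2a - 3), 6(2b + 3)).
At (3, -2): H = diag(18, -6).
The eigenvalues have opposite signs, so H is indefinite: a saddle point.

saddle point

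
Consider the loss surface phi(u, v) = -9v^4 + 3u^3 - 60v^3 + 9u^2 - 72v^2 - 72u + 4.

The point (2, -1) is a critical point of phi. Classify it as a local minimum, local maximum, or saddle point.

local minimum

The mixed partial ∂²phi/∂u∂v is 0, so the Hessian at any point is diag(phi_uu, phi_vv) = diag(18(u + 1), -36(3v^2 + 10v + 4)).
At (2, -1): H = diag(54, 108).
Both eigenvalues are positive, so H is positive definite: a local minimum.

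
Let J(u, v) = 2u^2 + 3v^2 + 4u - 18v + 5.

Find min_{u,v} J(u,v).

-24

J(u,v) separates as P(u) + Q(v) + 5, so its minimum is min P + min Q + 5.
P'(u) = 4u + 4 vanishes at u ∈ {-1}; Q'(v) = 6v - 18 vanishes at v ∈ {3}.
Local minima of P (where P''>0): P(-1)=-2. Local minima of Q: Q(3)=-27.
So the global minimum of J is P(-1) + Q(3) + 5 = -2 − 27 + 5 = -24, attained at (-1, 3).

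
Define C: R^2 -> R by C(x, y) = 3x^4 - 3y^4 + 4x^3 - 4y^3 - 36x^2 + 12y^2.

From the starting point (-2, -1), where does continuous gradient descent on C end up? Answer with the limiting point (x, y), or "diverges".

C is separable, so gradient descent decouples: x follows -∂C/∂x, y follows -∂C/∂y.
∂C/∂x = 12x(x - 2)(x + 3); at x=-2 this is 96, so x decreases.
∂C/∂y = -12y(y - 1)(y + 2); at y=-1 this is -24, so y increases.
x converges to its nearest critical value -3 (a local min of the x-part); y converges to 0. The iterate converges to (-3, 0).

(-3, 0)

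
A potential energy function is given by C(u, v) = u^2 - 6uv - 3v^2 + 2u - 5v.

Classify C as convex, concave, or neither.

neither

C is quadratic, so its Hessian is the constant matrix H = [[2, -6], [-6, -6]].
det(H) = -48, tr(H) = -4.
det(H) < 0, so H is indefinite: neither convex nor concave.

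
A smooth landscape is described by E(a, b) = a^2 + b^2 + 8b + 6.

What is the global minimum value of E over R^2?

E(a,b) separates as P(a) + Q(b) + 6, so its minimum is min P + min Q + 6.
P'(a) = 2a vanishes at a ∈ {0}; Q'(b) = 2b + 8 vanishes at b ∈ {-4}.
Local minima of P (where P''>0): P(0)=0. Local minima of Q: Q(-4)=-16.
So the global minimum of E is P(0) + Q(-4) + 6 = 0 − 16 + 6 = -10, attained at (0, -4).

-10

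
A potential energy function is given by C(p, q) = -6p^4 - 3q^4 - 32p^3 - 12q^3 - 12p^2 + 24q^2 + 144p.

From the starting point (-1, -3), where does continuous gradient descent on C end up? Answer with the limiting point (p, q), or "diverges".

C is separable, so gradient descent decouples: p follows -∂C/∂p, q follows -∂C/∂q.
∂C/∂p = -24(p - 1)(p + 2)(p + 3); at p=-1 this is 96, so p decreases.
∂C/∂q = -12q(q - 1)(q + 4); at q=-3 this is -144, so q increases.
p converges to its nearest critical value -2 (a local min of the p-part); q converges to 0. The iterate converges to (-2, 0).

(-2, 0)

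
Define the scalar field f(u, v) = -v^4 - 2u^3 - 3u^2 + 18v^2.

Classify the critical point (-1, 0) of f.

The mixed partial ∂²f/∂u∂v is 0, so the Hessian at any point is diag(f_uu, f_vv) = diag(-6(2u + 1), 12(-v^2 + 3)).
At (-1, 0): H = diag(6, 36).
Both eigenvalues are positive, so H is positive definite: a local minimum.

local minimum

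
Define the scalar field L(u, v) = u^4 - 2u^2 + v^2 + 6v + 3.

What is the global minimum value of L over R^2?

-7

L(u,v) separates as P(u) + Q(v) + 3, so its minimum is min P + min Q + 3.
P'(u) = 4u(u - 1)(u + 1) vanishes at u ∈ {-1, 0, 1}; Q'(v) = 2v + 6 vanishes at v ∈ {-3}.
Local minima of P (where P''>0): P(-1)=-1, P(1)=-1. Local minima of Q: Q(-3)=-9.
So the global minimum of L is P(-1) + Q(-3) + 3 = -1 − 9 + 3 = -7, attained at (-1, -3).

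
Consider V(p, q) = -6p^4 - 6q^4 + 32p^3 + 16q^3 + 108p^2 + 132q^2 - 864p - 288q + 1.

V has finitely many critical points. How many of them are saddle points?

V separates as a function of p plus a function of q, so ∇V=0 decouples.
∂V/∂p = -24(p - 4)(p - 3)(p + 3) = 0 at p ∈ {-3, 3, 4}; ∂V/∂q = -24(q - 4)(q - 1)(q + 3) = 0 at q ∈ {-3, 1, 4}.
The Hessian is diagonal: diag(V_pp, V_qq). Second derivatives: V_pp(-3)=-1008, V_pp(3)=144, V_pp(4)=-168; V_qq(-3)=-672, V_qq(1)=288, V_qq(4)=-504.
Saddle points occur where the two diagonal entries have opposite signs: (-3, 1), (3, -3), (3, 4), (4, 1). Count: 4.

4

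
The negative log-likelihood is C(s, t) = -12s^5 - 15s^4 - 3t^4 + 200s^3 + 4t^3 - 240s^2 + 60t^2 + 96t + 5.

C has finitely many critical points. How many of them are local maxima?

4

C separates as a function of s plus a function of t, so ∇C=0 decouples.
∂C/∂s = -60s(s - 2)(s - 1)(s + 4) = 0 at s ∈ {-4, 0, 1, 2}; ∂C/∂t = -12(t - 4)(t + 1)(t + 2) = 0 at t ∈ {-2, -1, 4}.
The Hessian is diagonal: diag(C_ss, C_tt). Second derivatives: C_ss(-4)=7200, C_ss(0)=-480, C_ss(1)=300, C_ss(2)=-720; C_tt(-2)=-72, C_tt(-1)=60, C_tt(4)=-360.
Local maxima occur where both diagonal entries negative: (0, -2), (0, 4), (2, -2), (2, 4). Count: 4.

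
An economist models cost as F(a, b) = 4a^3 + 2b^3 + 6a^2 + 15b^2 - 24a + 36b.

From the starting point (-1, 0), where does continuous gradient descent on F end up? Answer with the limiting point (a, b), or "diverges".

(1, -2)

F is separable, so gradient descent decouples: a follows -∂F/∂a, b follows -∂F/∂b.
∂F/∂a = 12(a - 1)(a + 2); at a=-1 this is -24, so a increases.
∂F/∂b = 6(b + 2)(b + 3); at b=0 this is 36, so b decreases.
a converges to its nearest critical value 1 (a local min of the a-part); b converges to -2. The iterate converges to (1, -2).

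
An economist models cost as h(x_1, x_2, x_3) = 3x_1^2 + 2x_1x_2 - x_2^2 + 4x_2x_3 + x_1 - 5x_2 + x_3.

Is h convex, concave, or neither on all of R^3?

neither

h is quadratic, so its Hessian is the constant matrix H = [[6, 2, 0], [2, -2, 4], [0, 4, 0]].
Leading principal minors: 6, -16, -96.
Neither pattern holds ⇒ H is indefinite ⇒ neither convex nor concave.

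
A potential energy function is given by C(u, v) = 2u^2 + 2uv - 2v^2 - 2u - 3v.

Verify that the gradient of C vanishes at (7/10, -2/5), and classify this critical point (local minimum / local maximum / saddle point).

∇C = (4u + 2v - 2, 2u - 4v - 3); substituting (7/10, -2/5) gives ∇C = (0, 0), so (7/10, -2/5) is indeed a critical point.
The Hessian of C is constant: H = [[4, 2], [2, -4]].
det(H) = 4·(-4) − 2² = -20.
Since det(H) < 0, H is indefinite and the critical point is a saddle point.

saddle point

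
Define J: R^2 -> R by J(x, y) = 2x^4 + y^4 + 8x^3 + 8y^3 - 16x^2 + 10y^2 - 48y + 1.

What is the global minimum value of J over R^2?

J(x,y) separates as P(x) + Q(y) + 1, so its minimum is min P + min Q + 1.
P'(x) = 8x(x - 1)(x + 4) vanishes at x ∈ {-4, 0, 1}; Q'(y) = 4(y - 1)(y + 3)(y + 4) vanishes at y ∈ {-4, -3, 1}.
Local minima of P (where P''>0): P(-4)=-256, P(1)=-6. Local minima of Q: Q(-4)=96, Q(1)=-29.
So the global minimum of J is P(-4) + Q(1) + 1 = -256 − 29 + 1 = -284, attained at (-4, 1).

-284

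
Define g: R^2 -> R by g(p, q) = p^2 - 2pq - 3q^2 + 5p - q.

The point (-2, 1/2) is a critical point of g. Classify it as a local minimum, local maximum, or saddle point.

saddle point

The Hessian of g is constant: H = [[2, -2], [-2, -6]].
det(H) = 2·(-6) − (-2)² = -16.
Since det(H) < 0, H is indefinite and the critical point is a saddle point.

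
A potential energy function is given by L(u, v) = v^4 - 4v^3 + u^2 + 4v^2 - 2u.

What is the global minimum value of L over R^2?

L(u,v) separates as P(u) + Q(v), so its minimum is min P + min Q.
P'(u) = 2u - 2 vanishes at u ∈ {1}; Q'(v) = 4v(v - 2)(v - 1) vanishes at v ∈ {0, 1, 2}.
Local minima of P (where P''>0): P(1)=-1. Local minima of Q: Q(0)=0, Q(2)=0.
So the global minimum of L is P(1) + Q(0) = -1 + 0 = -1, attained at (1, 0).

-1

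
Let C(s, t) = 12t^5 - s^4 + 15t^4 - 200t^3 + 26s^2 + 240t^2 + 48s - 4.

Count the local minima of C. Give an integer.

C separates as a function of s plus a function of t, so ∇C=0 decouples.
∂C/∂s = -4(s - 4)(s + 1)(s + 3) = 0 at s ∈ {-3, -1, 4}; ∂C/∂t = 60t(t - 2)(t - 1)(t + 4) = 0 at t ∈ {-4, 0, 1, 2}.
The Hessian is diagonal: diag(C_ss, C_tt). Second derivatives: C_ss(-3)=-56, C_ss(-1)=40, C_ss(4)=-140; C_tt(-4)=-7200, C_tt(0)=480, C_tt(1)=-300, C_tt(2)=720.
Local minima occur where both diagonal entries positive: (-1, 0), (-1, 2). Count: 2.

2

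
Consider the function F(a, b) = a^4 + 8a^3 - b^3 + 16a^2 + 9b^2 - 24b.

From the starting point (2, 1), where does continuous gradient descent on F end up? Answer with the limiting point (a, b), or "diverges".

(0, 2)

F is separable, so gradient descent decouples: a follows -∂F/∂a, b follows -∂F/∂b.
∂F/∂a = 4a(a + 2)(a + 4); at a=2 this is 192, so a decreases.
∂F/∂b = -3(b - 4)(b - 2); at b=1 this is -9, so b increases.
a converges to its nearest critical value 0 (a local min of the a-part); b converges to 2. The iterate converges to (0, 2).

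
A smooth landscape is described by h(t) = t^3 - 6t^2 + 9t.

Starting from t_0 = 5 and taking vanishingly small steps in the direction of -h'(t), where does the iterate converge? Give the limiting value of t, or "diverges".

3

h'(t) = 3(t - 3)(t - 1), so h'(5) = 24.
Gradient descent moves in the -h' direction, i.e. t is decreasing.
The nearest critical point in that direction is t = 3, where h'' = 6 > 0 (a local minimum). The iterate converges there.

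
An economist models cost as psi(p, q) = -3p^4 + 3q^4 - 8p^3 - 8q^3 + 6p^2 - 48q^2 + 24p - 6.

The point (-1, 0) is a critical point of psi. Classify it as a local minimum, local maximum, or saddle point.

The mixed partial ∂²psi/∂p∂q is 0, so the Hessian at any point is diag(psi_pp, psi_qq) = diag(12(-3p^2 - 4p + 1), 12(3q^2 - 4q - 8)).
At (-1, 0): H = diag(24, -96).
The eigenvalues have opposite signs, so H is indefinite: a saddle point.

saddle point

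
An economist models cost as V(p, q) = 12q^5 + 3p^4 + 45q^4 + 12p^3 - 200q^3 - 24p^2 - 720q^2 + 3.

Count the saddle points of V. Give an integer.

V separates as a function of p plus a function of q, so ∇V=0 decouples.
∂V/∂p = 12p(p - 1)(p + 4) = 0 at p ∈ {-4, 0, 1}; ∂V/∂q = 60q(q - 3)(q + 2)(q + 4) = 0 at q ∈ {-4, -2, 0, 3}.
The Hessian is diagonal: diag(V_pp, V_qq). Second derivatives: V_pp(-4)=240, V_pp(0)=-48, V_pp(1)=60; V_qq(-4)=-3360, V_qq(-2)=1200, V_qq(0)=-1440, V_qq(3)=6300.
Saddle points occur where the two diagonal entries have opposite signs: (-4, -4), (-4, 0), (0, -2), (0, 3), (1, -4), (1, 0). Count: 6.

6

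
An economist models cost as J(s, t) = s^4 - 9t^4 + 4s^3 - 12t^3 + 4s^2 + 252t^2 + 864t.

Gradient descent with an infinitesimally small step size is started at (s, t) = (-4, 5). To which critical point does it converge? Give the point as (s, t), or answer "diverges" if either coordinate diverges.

J is separable, so gradient descent decouples: s follows -∂J/∂s, t follows -∂J/∂t.
∂J/∂s = 4s(s + 1)(s + 2); at s=-4 this is -96, so s increases.
∂J/∂t = -36(t - 4)(t + 2)(t + 3); at t=5 this is -2016, so t increases.
The t-coordinate has no critical point in that direction and runs off to infinity.

diverges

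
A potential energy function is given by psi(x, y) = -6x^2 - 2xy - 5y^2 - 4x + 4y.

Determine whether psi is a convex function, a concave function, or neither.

psi is quadratic, so its Hessian is the constant matrix H = [[-12, -2], [-2, -10]].
det(H) = 116, tr(H) = -22.
det(H) > 0 and tr(H) < 0, so H is negative definite everywhere: concave.

concave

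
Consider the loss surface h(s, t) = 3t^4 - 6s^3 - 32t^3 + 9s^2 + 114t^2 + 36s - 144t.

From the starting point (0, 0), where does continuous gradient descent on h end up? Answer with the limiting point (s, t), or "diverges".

(-1, 1)

h is separable, so gradient descent decouples: s follows -∂h/∂s, t follows -∂h/∂t.
∂h/∂s = -18(s - 2)(s + 1); at s=0 this is 36, so s decreases.
∂h/∂t = 12(t - 4)(t - 3)(t - 1); at t=0 this is -144, so t increases.
s converges to its nearest critical value -1 (a local min of the s-part); t converges to 1. The iterate converges to (-1, 1).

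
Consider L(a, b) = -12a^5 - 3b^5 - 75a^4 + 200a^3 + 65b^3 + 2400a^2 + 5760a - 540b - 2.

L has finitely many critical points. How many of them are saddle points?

L separates as a function of a plus a function of b, so ∇L=0 decouples.
∂L/∂a = -60(a - 4)(a + 2)(a + 3)(a + 4) = 0 at a ∈ {-4, -3, -2, 4}; ∂L/∂b = -15(b - 3)(b - 2)(b + 2)(b + 3) = 0 at b ∈ {-3, -2, 2, 3}.
The Hessian is diagonal: diag(L_aa, L_bb). Second derivatives: L_aa(-4)=960, L_aa(-3)=-420, L_aa(-2)=720, L_aa(4)=-20160; L_bb(-3)=450, L_bb(-2)=-300, L_bb(2)=300, L_bb(3)=-450.
Saddle points occur where the two diagonal entries have opposite signs: (-4, -2), (-4, 3), (-3, -3), (-3, 2), (-2, -2), (-2, 3), (4, -3), (4, 2). Count: 8.

8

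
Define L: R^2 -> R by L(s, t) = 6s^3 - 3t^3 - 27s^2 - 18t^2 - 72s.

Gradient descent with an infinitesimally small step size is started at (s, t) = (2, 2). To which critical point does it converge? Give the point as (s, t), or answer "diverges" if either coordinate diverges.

diverges

L is separable, so gradient descent decouples: s follows -∂L/∂s, t follows -∂L/∂t.
∂L/∂s = 18(s - 4)(s + 1); at s=2 this is -108, so s increases.
∂L/∂t = -9t(t + 4); at t=2 this is -108, so t increases.
The t-coordinate has no critical point in that direction and runs off to infinity.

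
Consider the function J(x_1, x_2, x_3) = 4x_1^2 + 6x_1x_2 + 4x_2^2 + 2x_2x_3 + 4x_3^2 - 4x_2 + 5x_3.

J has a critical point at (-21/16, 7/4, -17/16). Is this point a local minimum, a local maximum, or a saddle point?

local minimum

The Hessian is constant: H = [[8, 6, 0], [6, 8, 2], [0, 2, 8]].
Leading principal minors: Δ₁ = 8, Δ₂ = 28, Δ₃ = 192.
All leading minors are positive, so H is positive definite: a local minimum.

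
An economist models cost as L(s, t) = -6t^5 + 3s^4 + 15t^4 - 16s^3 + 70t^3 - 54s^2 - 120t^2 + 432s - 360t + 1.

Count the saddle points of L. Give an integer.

6

L separates as a function of s plus a function of t, so ∇L=0 decouples.
∂L/∂s = 12(s - 4)(s - 3)(s + 3) = 0 at s ∈ {-3, 3, 4}; ∂L/∂t = -30(t - 3)(t - 2)(t + 1)(t + 2) = 0 at t ∈ {-2, -1, 2, 3}.
The Hessian is diagonal: diag(L_ss, L_tt). Second derivatives: L_ss(-3)=504, L_ss(3)=-72, L_ss(4)=84; L_tt(-2)=600, L_tt(-1)=-360, L_tt(2)=360, L_tt(3)=-600.
Saddle points occur where the two diagonal entries have opposite signs: (-3, -1), (-3, 3), (3, -2), (3, 2), (4, -1), (4, 3). Count: 6.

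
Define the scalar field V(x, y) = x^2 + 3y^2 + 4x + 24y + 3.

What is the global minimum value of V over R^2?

-49

V(x,y) separates as P(x) + Q(y) + 3, so its minimum is min P + min Q + 3.
P'(x) = 2x + 4 vanishes at x ∈ {-2}; Q'(y) = 6y + 24 vanishes at y ∈ {-4}.
Local minima of P (where P''>0): P(-2)=-4. Local minima of Q: Q(-4)=-48.
So the global minimum of V is P(-2) + Q(-4) + 3 = -4 − 48 + 3 = -49, attained at (-2, -4).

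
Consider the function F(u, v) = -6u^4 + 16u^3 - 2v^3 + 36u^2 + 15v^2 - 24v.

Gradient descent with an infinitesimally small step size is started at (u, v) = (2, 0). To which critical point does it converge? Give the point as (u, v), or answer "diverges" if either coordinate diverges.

F is separable, so gradient descent decouples: u follows -∂F/∂u, v follows -∂F/∂v.
∂F/∂u = -24u(u - 3)(u + 1); at u=2 this is 144, so u decreases.
∂F/∂v = -6(v - 4)(v - 1); at v=0 this is -24, so v increases.
u converges to its nearest critical value 0 (a local min of the u-part); v converges to 1. The iterate converges to (0, 1).

(0, 1)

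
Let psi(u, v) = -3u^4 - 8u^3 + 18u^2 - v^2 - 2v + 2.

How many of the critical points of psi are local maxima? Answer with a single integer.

2

psi separates as a function of u plus a function of v, so ∇psi=0 decouples.
∂psi/∂u = -12u(u - 1)(u + 3) = 0 at u ∈ {-3, 0, 1}; ∂psi/∂v = -2(v + 1) = 0 at v ∈ {-1}.
The Hessian is diagonal: diag(psi_uu, psi_vv). Second derivatives: psi_uu(-3)=-144, psi_uu(0)=36, psi_uu(1)=-48; psi_vv(-1)=-2.
Local maxima occur where both diagonal entries negative: (-3, -1), (1, -1). Count: 2.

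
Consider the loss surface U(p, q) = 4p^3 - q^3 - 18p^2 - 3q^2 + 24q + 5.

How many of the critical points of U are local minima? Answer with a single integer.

1

U separates as a function of p plus a function of q, so ∇U=0 decouples.
∂U/∂p = 12p(p - 3) = 0 at p ∈ {0, 3}; ∂U/∂q = -3(q - 2)(q + 4) = 0 at q ∈ {-4, 2}.
The Hessian is diagonal: diag(U_pp, U_qq). Second derivatives: U_pp(0)=-36, U_pp(3)=36; U_qq(-4)=18, U_qq(2)=-18.
Local minima occur where both diagonal entries positive: (3, -4). Count: 1.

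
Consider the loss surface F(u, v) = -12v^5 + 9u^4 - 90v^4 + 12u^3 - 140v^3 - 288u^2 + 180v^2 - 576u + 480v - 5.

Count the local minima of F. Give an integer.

F separates as a function of u plus a function of v, so ∇F=0 decouples.
∂F/∂u = 36(u - 4)(u + 1)(u + 4) = 0 at u ∈ {-4, -1, 4}; ∂F/∂v = -60(v - 1)(v + 1)(v + 2)(v + 4) = 0 at v ∈ {-4, -2, -1, 1}.
The Hessian is diagonal: diag(F_uu, F_vv). Second derivatives: F_uu(-4)=864, F_uu(-1)=-540, F_uu(4)=1440; F_vv(-4)=1800, F_vv(-2)=-360, F_vv(-1)=360, F_vv(1)=-1800.
Local minima occur where both diagonal entries positive: (-4, -4), (-4, -1), (4, -4), (4, -1). Count: 4.

4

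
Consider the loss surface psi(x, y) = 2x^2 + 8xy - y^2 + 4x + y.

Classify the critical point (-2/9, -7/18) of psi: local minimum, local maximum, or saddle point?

saddle point

The Hessian of psi is constant: H = [[4, 8], [8, -2]].
det(H) = 4·(-2) − 8² = -72.
Since det(H) < 0, H is indefinite and the critical point is a saddle point.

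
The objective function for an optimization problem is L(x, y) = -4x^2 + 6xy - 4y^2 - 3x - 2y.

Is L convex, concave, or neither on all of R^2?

concave

L is quadratic, so its Hessian is the constant matrix H = [[-8, 6], [6, -8]].
det(H) = 28, tr(H) = -16.
det(H) > 0 and tr(H) < 0, so H is negative definite everywhere: concave.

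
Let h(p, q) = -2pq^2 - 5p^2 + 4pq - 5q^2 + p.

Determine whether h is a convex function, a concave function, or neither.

neither

The term -2pq^2 is cubic, so the Hessian is not constant.
∂²h/∂q² = -4p - 10, which takes both signs as p varies (negative for sufficiently large p). A diagonal entry of the Hessian changing sign means the Hessian is neither positive- nor negative-semidefinite on all of R^2.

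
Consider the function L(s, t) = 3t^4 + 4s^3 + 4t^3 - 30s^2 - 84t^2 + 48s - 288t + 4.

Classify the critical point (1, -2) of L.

The mixed partial ∂²L/∂s∂t is 0, so the Hessian at any point is diag(L_ss, L_tt) = diag(12(2s - 5), 12(3t^2 + 2t - 14)).
At (1, -2): H = diag(-36, -72).
Both eigenvalues are negative, so H is negative definite: a local maximum.

local maximum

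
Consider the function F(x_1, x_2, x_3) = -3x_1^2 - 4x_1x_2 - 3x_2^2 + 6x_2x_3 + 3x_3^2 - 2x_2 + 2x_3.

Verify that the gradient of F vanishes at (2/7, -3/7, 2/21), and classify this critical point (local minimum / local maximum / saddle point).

∇F = (-6x_1 - 4x_2, -4x_1 - 6x_2 + 6x_3 - 2, 6x_2 + 6x_3 + 2); substituting (2/7, -3/7, 2/21) gives ∇F = (0, 0, 0), so (2/7, -3/7, 2/21) is indeed a critical point.
The Hessian is constant: H = [[-6, -4, 0], [-4, -6, 6], [0, 6, 6]].
Leading principal minors: Δ₁ = -6, Δ₂ = 20, Δ₃ = 336.
The minors fit neither the all-positive nor the alternating-sign pattern, so H is indefinite: a saddle point.

saddle point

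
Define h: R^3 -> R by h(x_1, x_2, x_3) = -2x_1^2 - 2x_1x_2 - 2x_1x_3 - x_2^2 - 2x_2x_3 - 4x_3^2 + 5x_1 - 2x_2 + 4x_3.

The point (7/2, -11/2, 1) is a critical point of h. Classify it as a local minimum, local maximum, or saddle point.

local maximum

The Hessian is constant: H = [[-4, -2, -2], [-2, -2, -2], [-2, -2, -8]].
Leading principal minors: Δ₁ = -4, Δ₂ = 4, Δ₃ = -24.
The minors alternate sign starting negative (−, +, −), so H is negative definite: a local maximum.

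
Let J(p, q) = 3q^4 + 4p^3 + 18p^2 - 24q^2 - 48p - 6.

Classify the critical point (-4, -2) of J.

saddle point

The mixed partial ∂²J/∂p∂q is 0, so the Hessian at any point is diag(J_pp, J_qq) = diag(12(2p + 3), 12(3q^2 - 4)).
At (-4, -2): H = diag(-60, 96).
The eigenvalues have opposite signs, so H is indefinite: a saddle point.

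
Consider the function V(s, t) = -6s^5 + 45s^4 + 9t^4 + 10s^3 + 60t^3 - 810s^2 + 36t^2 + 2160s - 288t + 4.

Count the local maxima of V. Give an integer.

2

V separates as a function of s plus a function of t, so ∇V=0 decouples.
∂V/∂s = -30(s - 4)(s - 3)(s - 2)(s + 3) = 0 at s ∈ {-3, 2, 3, 4}; ∂V/∂t = 36(t - 1)(t + 2)(t + 4) = 0 at t ∈ {-4, -2, 1}.
The Hessian is diagonal: diag(V_ss, V_tt). Second derivatives: V_ss(-3)=6300, V_ss(2)=-300, V_ss(3)=180, V_ss(4)=-420; V_tt(-4)=360, V_tt(-2)=-216, V_tt(1)=540.
Local maxima occur where both diagonal entries negative: (2, -2), (4, -2). Count: 2.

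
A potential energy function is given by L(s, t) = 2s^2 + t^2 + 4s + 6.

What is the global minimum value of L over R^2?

4

L(s,t) separates as P(s) + Q(t) + 6, so its minimum is min P + min Q + 6.
P'(s) = 4s + 4 vanishes at s ∈ {-1}; Q'(t) = 2t vanishes at t ∈ {0}.
Local minima of P (where P''>0): P(-1)=-2. Local minima of Q: Q(0)=0.
So the global minimum of L is P(-1) + Q(0) + 6 = -2 + 0 + 6 = 4, attained at (-1, 0).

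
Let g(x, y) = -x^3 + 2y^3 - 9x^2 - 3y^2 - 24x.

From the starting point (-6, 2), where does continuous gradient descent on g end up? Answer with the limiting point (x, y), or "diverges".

g is separable, so gradient descent decouples: x follows -∂g/∂x, y follows -∂g/∂y.
∂g/∂x = -3(x + 2)(x + 4); at x=-6 this is -24, so x increases.
∂g/∂y = 6y(y - 1); at y=2 this is 12, so y decreases.
x converges to its nearest critical value -4 (a local min of the x-part); y converges to 1. The iterate converges to (-4, 1).

(-4, 1)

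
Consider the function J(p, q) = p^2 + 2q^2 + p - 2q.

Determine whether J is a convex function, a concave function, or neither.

J is quadratic, so its Hessian is the constant matrix H = [[2, 0], [0, 4]].
det(H) = 8, tr(H) = 6.
det(H) > 0 and tr(H) > 0, so H is positive definite everywhere: convex.

convex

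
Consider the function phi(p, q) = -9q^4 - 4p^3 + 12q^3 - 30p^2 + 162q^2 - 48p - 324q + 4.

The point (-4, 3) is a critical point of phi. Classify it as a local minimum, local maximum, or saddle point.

The mixed partial ∂²phi/∂p∂q is 0, so the Hessian at any point is diag(phi_pp, phi_qq) = diag(-12(2p + 5), 36(-3q^2 + 2q + 9)).
At (-4, 3): H = diag(36, -432).
The eigenvalues have opposite signs, so H is indefinite: a saddle point.

saddle point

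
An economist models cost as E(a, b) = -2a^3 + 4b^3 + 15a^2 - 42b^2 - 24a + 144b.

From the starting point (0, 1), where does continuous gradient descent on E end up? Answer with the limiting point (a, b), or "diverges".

E is separable, so gradient descent decouples: a follows -∂E/∂a, b follows -∂E/∂b.
∂E/∂a = -6(a - 4)(a - 1); at a=0 this is -24, so a increases.
∂E/∂b = 12(b - 4)(b - 3); at b=1 this is 72, so b decreases.
The b-coordinate has no critical point in that direction and runs off to infinity.

diverges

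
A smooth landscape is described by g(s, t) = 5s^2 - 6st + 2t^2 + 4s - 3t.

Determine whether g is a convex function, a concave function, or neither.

g is quadratic, so its Hessian is the constant matrix H = [[10, -6], [-6, 4]].
det(H) = 4, tr(H) = 14.
det(H) > 0 and tr(H) > 0, so H is positive definite everywhere: convex.

convex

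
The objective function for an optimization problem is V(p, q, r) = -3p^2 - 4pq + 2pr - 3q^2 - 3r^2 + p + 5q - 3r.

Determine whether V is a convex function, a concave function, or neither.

concave

V is quadratic, so its Hessian is the constant matrix H = [[-6, -4, 2], [-4, -6, 0], [2, 0, -6]].
Leading principal minors: -6, 20, -96.
Signs alternate −, +, − ⇒ H ≺ 0 ⇒ concave.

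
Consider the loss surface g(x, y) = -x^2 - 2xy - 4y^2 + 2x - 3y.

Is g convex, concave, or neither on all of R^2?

concave

g is quadratic, so its Hessian is the constant matrix H = [[-2, -2], [-2, -8]].
det(H) = 12, tr(H) = -10.
det(H) > 0 and tr(H) < 0, so H is negative definite everywhere: concave.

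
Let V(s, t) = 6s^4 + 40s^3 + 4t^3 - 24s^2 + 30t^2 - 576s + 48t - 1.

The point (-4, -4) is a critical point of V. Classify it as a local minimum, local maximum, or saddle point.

saddle point

The mixed partial ∂²V/∂s∂t is 0, so the Hessian at any point is diag(V_ss, V_tt) = diag(24(3s^2 + 10s - 2), 12(2t + 5)).
At (-4, -4): H = diag(144, -36).
The eigenvalues have opposite signs, so H is indefinite: a saddle point.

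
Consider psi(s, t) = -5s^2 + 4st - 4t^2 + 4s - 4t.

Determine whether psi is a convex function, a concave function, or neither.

concave

psi is quadratic, so its Hessian is the constant matrix H = [[-10, 4], [4, -8]].
det(H) = 64, tr(H) = -18.
det(H) > 0 and tr(H) < 0, so H is negative definite everywhere: concave.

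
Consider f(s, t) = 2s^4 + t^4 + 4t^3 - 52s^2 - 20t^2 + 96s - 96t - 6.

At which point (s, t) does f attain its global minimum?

f(s,t) separates as P(s) + Q(t) − 6, so its minimum is min P + min Q − 6.
P'(s) = 8(s - 3)(s - 1)(s + 4) vanishes at s ∈ {-4, 1, 3}; Q'(t) = 4(t - 3)(t + 2)(t + 4) vanishes at t ∈ {-4, -2, 3}.
Local minima of P (where P''>0): P(-4)=-704, P(3)=-18. Local minima of Q: Q(-4)=64, Q(3)=-279.
So the global minimum of f is P(-4) + Q(3) − 6 = -704 − 279 − 6 = -989, attained at (-4, 3).

(-4, 3)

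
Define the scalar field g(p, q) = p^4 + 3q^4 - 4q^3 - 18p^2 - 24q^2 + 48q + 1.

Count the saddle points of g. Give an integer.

4

g separates as a function of p plus a function of q, so ∇g=0 decouples.
∂g/∂p = 4p(p - 3)(p + 3) = 0 at p ∈ {-3, 0, 3}; ∂g/∂q = 12(q - 2)(q - 1)(q + 2) = 0 at q ∈ {-2, 1, 2}.
The Hessian is diagonal: diag(g_pp, g_qq). Second derivatives: g_pp(-3)=72, g_pp(0)=-36, g_pp(3)=72; g_qq(-2)=144, g_qq(1)=-36, g_qq(2)=48.
Saddle points occur where the two diagonal entries have opposite signs: (-3, 1), (0, -2), (0, 2), (3, 1). Count: 4.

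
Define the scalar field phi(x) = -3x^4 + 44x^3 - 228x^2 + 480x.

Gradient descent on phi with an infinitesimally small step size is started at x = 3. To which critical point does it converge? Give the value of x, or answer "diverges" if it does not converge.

phi'(x) = -12(x - 5)(x - 4)(x - 2), so phi'(3) = -24.
Gradient descent moves in the -phi' direction, i.e. x is increasing.
The nearest critical point in that direction is x = 4, where phi'' = 24 > 0 (a local minimum). The iterate converges there.

4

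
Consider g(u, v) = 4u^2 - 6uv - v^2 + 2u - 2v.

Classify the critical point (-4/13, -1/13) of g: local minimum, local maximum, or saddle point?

saddle point

The Hessian of g is constant: H = [[8, -6], [-6, -2]].
det(H) = 8·(-2) − (-6)² = -52.
Since det(H) < 0, H is indefinite and the critical point is a saddle point.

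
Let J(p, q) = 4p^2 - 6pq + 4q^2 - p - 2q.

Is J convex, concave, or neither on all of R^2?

J is quadratic, so its Hessian is the constant matrix H = [[8, -6], [-6, 8]].
det(H) = 28, tr(H) = 16.
det(H) > 0 and tr(H) > 0, so H is positive definite everywhere: convex.

convex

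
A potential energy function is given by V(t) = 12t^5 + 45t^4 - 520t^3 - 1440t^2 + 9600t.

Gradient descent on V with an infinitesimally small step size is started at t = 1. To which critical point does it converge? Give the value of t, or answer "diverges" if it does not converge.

-4

V'(t) = 60(t - 4)(t - 2)(t + 4)(t + 5), so V'(1) = 5400.
Gradient descent moves in the -V' direction, i.e. t is decreasing.
The nearest critical point in that direction is t = -4, where V'' = 2880 > 0 (a local minimum). The iterate converges there.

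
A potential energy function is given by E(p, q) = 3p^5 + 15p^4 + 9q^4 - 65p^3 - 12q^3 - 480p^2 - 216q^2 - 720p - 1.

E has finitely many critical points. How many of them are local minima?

E separates as a function of p plus a function of q, so ∇E=0 decouples.
∂E/∂p = 15(p - 4)(p + 1)(p + 3)(p + 4) = 0 at p ∈ {-4, -3, -1, 4}; ∂E/∂q = 36q(q - 4)(q + 3) = 0 at q ∈ {-3, 0, 4}.
The Hessian is diagonal: diag(E_pp, E_qq). Second derivatives: E_pp(-4)=-360, E_pp(-3)=210, E_pp(-1)=-450, E_pp(4)=4200; E_qq(-3)=756, E_qq(0)=-432, E_qq(4)=1008.
Local minima occur where both diagonal entries positive: (-3, -3), (-3, 4), (4, -3), (4, 4). Count: 4.

4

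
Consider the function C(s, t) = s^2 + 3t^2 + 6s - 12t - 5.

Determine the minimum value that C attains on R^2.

C(s,t) separates as P(s) + Q(t) − 5, so its minimum is min P + min Q − 5.
P'(s) = 2s + 6 vanishes at s ∈ {-3}; Q'(t) = 6(t - 2) vanishes at t ∈ {2}.
Local minima of P (where P''>0): P(-3)=-9. Local minima of Q: Q(2)=-12.
So the global minimum of C is P(-3) + Q(2) − 5 = -9 − 12 − 5 = -26, attained at (-3, 2).

-26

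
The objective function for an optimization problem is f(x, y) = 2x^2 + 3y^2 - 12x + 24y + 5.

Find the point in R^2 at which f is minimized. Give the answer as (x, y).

(3, -4)

f(x,y) separates as P(x) + Q(y) + 5, so its minimum is min P + min Q + 5.
P'(x) = 4x - 12 vanishes at x ∈ {3}; Q'(y) = 6y + 24 vanishes at y ∈ {-4}.
Local minima of P (where P''>0): P(3)=-18. Local minima of Q: Q(-4)=-48.
So the global minimum of f is P(3) + Q(-4) + 5 = -18 − 48 + 5 = -61, attained at (3, -4).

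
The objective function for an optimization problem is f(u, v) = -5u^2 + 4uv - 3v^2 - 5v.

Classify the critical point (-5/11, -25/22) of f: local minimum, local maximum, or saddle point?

local maximum

The Hessian of f is constant: H = [[-10, 4], [4, -6]].
det(H) = (-10)·(-6) − 4² = 44.
det(H) > 0 and tr(H) = -16 < 0, so H is negative definite and the point is a local maximum.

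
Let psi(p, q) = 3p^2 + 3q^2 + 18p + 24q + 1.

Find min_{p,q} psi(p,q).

-74

psi(p,q) separates as A(p) + B(q) + 1, so its minimum is min A + min B + 1.
A'(p) = 6p + 18 vanishes at p ∈ {-3}; B'(q) = 6q + 24 vanishes at q ∈ {-4}.
Local minima of A (where A''>0): A(-3)=-27. Local minima of B: B(-4)=-48.
So the global minimum of psi is A(-3) + B(-4) + 1 = -27 − 48 + 1 = -74, attained at (-3, -4).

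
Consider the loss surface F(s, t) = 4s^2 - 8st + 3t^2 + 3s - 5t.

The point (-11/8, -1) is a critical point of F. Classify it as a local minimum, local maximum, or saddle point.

The Hessian of F is constant: H = [[8, -8], [-8, 6]].
det(H) = 8·6 − (-8)² = -16.
Since det(H) < 0, H is indefinite and the critical point is a saddle point.

saddle point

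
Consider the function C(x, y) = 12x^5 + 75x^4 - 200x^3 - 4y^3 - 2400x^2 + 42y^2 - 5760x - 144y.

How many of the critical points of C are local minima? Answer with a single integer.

C separates as a function of x plus a function of y, so ∇C=0 decouples.
∂C/∂x = 60(x - 4)(x + 2)(x + 3)(x + 4) = 0 at x ∈ {-4, -3, -2, 4}; ∂C/∂y = -12(y - 4)(y - 3) = 0 at y ∈ {3, 4}.
The Hessian is diagonal: diag(C_xx, C_yy). Second derivatives: C_xx(-4)=-960, C_xx(-3)=420, C_xx(-2)=-720, C_xx(4)=20160; C_yy(3)=12, C_yy(4)=-12.
Local minima occur where both diagonal entries positive: (-3, 3), (4, 3). Count: 2.

2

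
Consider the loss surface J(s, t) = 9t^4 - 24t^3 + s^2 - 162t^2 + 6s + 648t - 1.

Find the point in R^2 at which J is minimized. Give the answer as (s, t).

J(s,t) separates as P(s) + Q(t) − 1, so its minimum is min P + min Q − 1.
P'(s) = 2s + 6 vanishes at s ∈ {-3}; Q'(t) = 36(t - 3)(t - 2)(t + 3) vanishes at t ∈ {-3, 2, 3}.
Local minima of P (where P''>0): P(-3)=-9. Local minima of Q: Q(-3)=-2025, Q(3)=567.
So the global minimum of J is P(-3) + Q(-3) − 1 = -9 − 2025 − 1 = -2035, attained at (-3, -3).

(-3, -3)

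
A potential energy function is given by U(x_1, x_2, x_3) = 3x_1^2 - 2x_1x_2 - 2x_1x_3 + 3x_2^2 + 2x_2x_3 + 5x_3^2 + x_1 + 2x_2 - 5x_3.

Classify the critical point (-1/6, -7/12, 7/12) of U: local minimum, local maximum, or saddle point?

local minimum

The Hessian is constant: H = [[6, -2, -2], [-2, 6, 2], [-2, 2, 10]].
Leading principal minors: Δ₁ = 6, Δ₂ = 32, Δ₃ = 288.
All leading minors are positive, so H is positive definite: a local minimum.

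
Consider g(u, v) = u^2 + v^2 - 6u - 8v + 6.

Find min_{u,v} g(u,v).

-19

g(u,v) separates as P(u) + Q(v) + 6, so its minimum is min P + min Q + 6.
P'(u) = 2u - 6 vanishes at u ∈ {3}; Q'(v) = 2v - 8 vanishes at v ∈ {4}.
Local minima of P (where P''>0): P(3)=-9. Local minima of Q: Q(4)=-16.
So the global minimum of g is P(3) + Q(4) + 6 = -9 − 16 + 6 = -19, attained at (3, 4).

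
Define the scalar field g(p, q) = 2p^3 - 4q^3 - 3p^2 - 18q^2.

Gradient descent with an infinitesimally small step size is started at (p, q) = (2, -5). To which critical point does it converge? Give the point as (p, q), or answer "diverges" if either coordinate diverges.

(1, -3)

g is separable, so gradient descent decouples: p follows -∂g/∂p, q follows -∂g/∂q.
∂g/∂p = 6p(p - 1); at p=2 this is 12, so p decreases.
∂g/∂q = -12q(q + 3); at q=-5 this is -120, so q increases.
p converges to its nearest critical value 1 (a local min of the p-part); q converges to -3. The iterate converges to (1, -3).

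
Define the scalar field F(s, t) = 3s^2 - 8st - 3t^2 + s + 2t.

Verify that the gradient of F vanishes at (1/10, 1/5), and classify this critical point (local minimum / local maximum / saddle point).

∇F = (6s - 8t + 1, -8s - 6t + 2); substituting (1/10, 1/5) gives ∇F = (0, 0), so (1/10, 1/5) is indeed a critical point.
The Hessian of F is constant: H = [[6, -8], [-8, -6]].
det(H) = 6·(-6) − (-8)² = -100.
Since det(H) < 0, H is indefinite and the critical point is a saddle point.

saddle point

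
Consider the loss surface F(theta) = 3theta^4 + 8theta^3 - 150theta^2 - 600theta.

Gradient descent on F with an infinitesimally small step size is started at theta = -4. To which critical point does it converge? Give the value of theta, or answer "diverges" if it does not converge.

F'(theta) = 12(theta - 5)(theta + 2)(theta + 5), so F'(-4) = 216.
Gradient descent moves in the -F' direction, i.e. theta is decreasing.
The nearest critical point in that direction is theta = -5, where F'' = 360 > 0 (a local minimum). The iterate converges there.

-5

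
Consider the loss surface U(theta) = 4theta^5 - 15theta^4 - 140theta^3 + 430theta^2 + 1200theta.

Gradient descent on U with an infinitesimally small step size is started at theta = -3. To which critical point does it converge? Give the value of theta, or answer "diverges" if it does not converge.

U'(theta) = 20(theta - 5)(theta - 3)(theta + 1)(theta + 4), so U'(-3) = -1920.
Gradient descent moves in the -U' direction, i.e. theta is increasing.
The nearest critical point in that direction is theta = -1, where U'' = 1440 > 0 (a local minimum). The iterate converges there.

-1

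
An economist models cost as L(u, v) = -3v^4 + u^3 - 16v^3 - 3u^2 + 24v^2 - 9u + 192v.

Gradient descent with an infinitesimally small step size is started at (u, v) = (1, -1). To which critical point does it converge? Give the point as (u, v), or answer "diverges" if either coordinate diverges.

(3, -2)

L is separable, so gradient descent decouples: u follows -∂L/∂u, v follows -∂L/∂v.
∂L/∂u = 3(u - 3)(u + 1); at u=1 this is -12, so u increases.
∂L/∂v = -12(v - 2)(v + 2)(v + 4); at v=-1 this is 108, so v decreases.
u converges to its nearest critical value 3 (a local min of the u-part); v converges to -2. The iterate converges to (3, -2).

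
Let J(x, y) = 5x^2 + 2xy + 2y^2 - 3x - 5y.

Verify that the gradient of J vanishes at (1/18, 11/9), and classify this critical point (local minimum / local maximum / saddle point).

local minimum

∇J = (10x + 2y - 3, 2x + 4y - 5); substituting (1/18, 11/9) gives ∇J = (0, 0), so (1/18, 11/9) is indeed a critical point.
The Hessian of J is constant: H = [[10, 2], [2, 4]].
det(H) = 10·4 − 2² = 36.
det(H) > 0 and tr(H) = 14 > 0, so H is positive definite and the point is a local minimum.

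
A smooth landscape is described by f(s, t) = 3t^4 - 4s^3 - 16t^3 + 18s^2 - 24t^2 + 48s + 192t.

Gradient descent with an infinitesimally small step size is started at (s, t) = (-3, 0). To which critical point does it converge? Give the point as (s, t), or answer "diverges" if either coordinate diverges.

f is separable, so gradient descent decouples: s follows -∂f/∂s, t follows -∂f/∂t.
∂f/∂s = -12(s - 4)(s + 1); at s=-3 this is -168, so s increases.
∂f/∂t = 12(t - 4)(t - 2)(t + 2); at t=0 this is 192, so t decreases.
s converges to its nearest critical value -1 (a local min of the s-part); t converges to -2. The iterate converges to (-1, -2).

(-1, -2)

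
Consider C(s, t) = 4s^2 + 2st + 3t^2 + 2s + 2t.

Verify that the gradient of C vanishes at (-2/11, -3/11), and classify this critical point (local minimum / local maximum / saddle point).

∇C = (8s + 2t + 2, 2s + 6t + 2); substituting (-2/11, -3/11) gives ∇C = (0, 0), so (-2/11, -3/11) is indeed a critical point.
The Hessian of C is constant: H = [[8, 2], [2, 6]].
det(H) = 8·6 − 2² = 44.
det(H) > 0 and tr(H) = 14 > 0, so H is positive definite and the point is a local minimum.

local minimum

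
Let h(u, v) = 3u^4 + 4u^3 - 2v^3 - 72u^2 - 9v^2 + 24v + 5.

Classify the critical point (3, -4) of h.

local minimum

The mixed partial ∂²h/∂u∂v is 0, so the Hessian at any point is diag(h_uu, h_vv) = diag(12(3u^2 + 2u - 12), -6(2v + 3)).
At (3, -4): H = diag(252, 30).
Both eigenvalues are positive, so H is positive definite: a local minimum.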